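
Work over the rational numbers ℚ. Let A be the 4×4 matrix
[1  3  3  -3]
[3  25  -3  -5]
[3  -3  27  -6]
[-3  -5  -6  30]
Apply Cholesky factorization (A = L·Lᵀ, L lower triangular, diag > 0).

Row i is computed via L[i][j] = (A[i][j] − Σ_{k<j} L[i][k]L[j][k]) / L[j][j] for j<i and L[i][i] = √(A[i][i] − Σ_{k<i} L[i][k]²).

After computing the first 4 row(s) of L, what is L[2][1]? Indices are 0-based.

Step 1: L[0][0] = √(1) = 1.
  L[1][0] = (3) / L[0][0] = 3.
Step 2: L[1][1] = √(16) = 4.
  L[2][0] = (3) / L[0][0] = 3.
  L[2][1] = (-12) / L[1][1] = -3.
Step 3: L[2][2] = √(9) = 3.
  L[3][0] = (-3) / L[0][0] = -3.
  L[3][1] = (4) / L[1][1] = 1.
  L[3][2] = (6) / L[2][2] = 2.
Step 4: L[3][3] = √(16) = 4.

L[2][1] = -3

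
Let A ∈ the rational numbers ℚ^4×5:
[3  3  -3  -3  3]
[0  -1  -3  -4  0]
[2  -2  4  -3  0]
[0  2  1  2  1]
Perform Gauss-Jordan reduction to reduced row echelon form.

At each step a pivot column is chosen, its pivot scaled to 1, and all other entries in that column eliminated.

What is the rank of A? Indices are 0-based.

step 1: normalize row 0 (÷3) = (1, 1, -1, -1, 1)
  row 2: subtract 2×row0 = (0, -4, 6, -1, -2)
step 2: normalize row 1 (÷-1) = (0, 1, 3, 4, 0)
  row 0: subtract 1×row1 = (1, 0, -4, -5, 1)
  row 2: subtract -4×row1 = (0, 0, 18, 15, -2)
  row 3: subtract 2×row1 = (0, 0, -5, -6, 1)
step 3: normalize row 2 (÷18) = (0, 0, 1, 5/6, -1/9)
  row 0: subtract -4×row2 = (1, 0, 0, -5/3, 5/9)
  row 1: subtract 3×row2 = (0, 1, 0, 3/2, 1/3)
  row 3: subtract -5×row2 = (0, 0, 0, -11/6, 4/9)
step 4: normalize row 3 (÷-11/6) = (0, 0, 0, 1, -8/33)
  row 0: subtract -5/3×row3 = (1, 0, 0, 0, 5/33)
  row 1: subtract 3/2×row3 = (0, 1, 0, 0, 23/33)
  row 2: subtract 5/6×row3 = (0, 0, 1, 0, 1/11)

rank = 4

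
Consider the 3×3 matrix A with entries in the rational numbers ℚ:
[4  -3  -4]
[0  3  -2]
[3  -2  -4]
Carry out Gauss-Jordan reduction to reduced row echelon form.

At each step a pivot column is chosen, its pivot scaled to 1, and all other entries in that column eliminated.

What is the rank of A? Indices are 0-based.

pivot(0,0)=4: scale R0 → (1, -3/4, -1)
  clear (2,0): R2 −= (3)R0 → (0, 1/4, -1)
pivot(1,1)=3: scale R1 → (0, 1, -2/3)
  clear (0,1): R0 −= (-3/4)R1 → (1, 0, -3/2)
  clear (2,1): R2 −= (1/4)R1 → (0, 0, -5/6)
pivot(2,2)=-5/6: scale R2 → (0, 0, 1)
  clear (0,2): R0 −= (-3/2)R2 → (1, 0, 0)
  clear (1,2): R1 −= (-2/3)R2 → (0, 1, 0)

rank = 3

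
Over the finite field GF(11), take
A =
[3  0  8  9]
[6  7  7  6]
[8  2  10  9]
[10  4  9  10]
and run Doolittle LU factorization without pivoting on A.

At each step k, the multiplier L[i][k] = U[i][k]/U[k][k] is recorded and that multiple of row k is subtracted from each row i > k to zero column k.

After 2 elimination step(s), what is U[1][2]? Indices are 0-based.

k=0: U[0][0]=3
  eliminate (1,0): mult=2, new row 1: (0, 7, 2, 10); set L[1][0]=2
  eliminate (2,0): mult=10, new row 2: (0, 2, 7, 7); set L[2][0]=10
  eliminate (3,0): mult=7, new row 3: (0, 4, 8, 2); set L[3][0]=7
k=1: U[1][1]=7
  eliminate (2,1): mult=5, new row 2: (0, 0, 8, 1); set L[2][1]=5
  eliminate (3,1): mult=10, new row 3: (0, 0, 10, 1); set L[3][1]=10

U[1][2] = 2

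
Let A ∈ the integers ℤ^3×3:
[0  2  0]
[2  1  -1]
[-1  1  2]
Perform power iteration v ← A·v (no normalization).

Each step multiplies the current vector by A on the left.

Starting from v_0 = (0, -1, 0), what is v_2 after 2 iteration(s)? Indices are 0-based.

v_2 = (-2, -4, -1)

v_0 = (0, -1, 0).
v_1 = A·v_0 = (-2, -1, -1).
v_2 = A·v_1 = (-2, -4, -1).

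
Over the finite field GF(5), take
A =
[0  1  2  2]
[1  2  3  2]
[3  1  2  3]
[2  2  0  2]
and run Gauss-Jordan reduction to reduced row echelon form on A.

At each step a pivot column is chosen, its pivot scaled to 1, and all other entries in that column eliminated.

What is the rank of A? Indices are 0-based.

pivot(0,0): swap R0↔R1
pivot(0,0)=1: scale R0 → (1, 2, 3, 2)
  clear (2,0): R2 −= (3)R0 → (0, 0, 3, 2)
  clear (3,0): R3 −= (2)R0 → (0, 3, 4, 3)
pivot(1,1)=1: scale R1 → (0, 1, 2, 2)
  clear (0,1): R0 −= (2)R1 → (1, 0, 4, 3)
  clear (3,1): R3 −= (3)R1 → (0, 0, 3, 2)
pivot(2,2)=3: scale R2 → (0, 0, 1, 4)
  clear (0,2): R0 −= (4)R2 → (1, 0, 0, 2)
  clear (1,2): R1 −= (2)R2 → (0, 1, 0, 4)
  clear (3,2): R3 −= (3)R2 → (0, 0, 0, 0)
col 3: no nonzero at/below row 3; advance.

rank = 3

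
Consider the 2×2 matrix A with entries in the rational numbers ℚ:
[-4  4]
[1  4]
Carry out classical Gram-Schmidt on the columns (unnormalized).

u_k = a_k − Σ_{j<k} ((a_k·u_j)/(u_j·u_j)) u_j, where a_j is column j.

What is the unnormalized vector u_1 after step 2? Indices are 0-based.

Step 1: u_0 = a_0 = (-4, 1).
Step 2: u_1 = a_1 − (-12/17)·u_0 = (20/17, 80/17).

u_1 = (20/17, 80/17)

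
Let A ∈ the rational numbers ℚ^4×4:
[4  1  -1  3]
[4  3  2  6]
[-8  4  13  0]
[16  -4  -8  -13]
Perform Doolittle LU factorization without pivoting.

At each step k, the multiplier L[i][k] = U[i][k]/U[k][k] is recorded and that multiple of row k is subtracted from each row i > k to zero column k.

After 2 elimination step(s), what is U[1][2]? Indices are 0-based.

Step 1: pivot at (0,0) is 4.
  row1 ← row1 − (1)·row0  ⇒  L[1][0]=1, U row1=(0, 2, 3, 3)
  row2 ← row2 − (-2)·row0  ⇒  L[2][0]=-2, U row2=(0, 6, 11, 6)
  row3 ← row3 − (4)·row0  ⇒  L[3][0]=4, U row3=(0, -8, -4, -25)
Step 2: pivot at (1,1) is 2.
  row2 ← row2 − (3)·row1  ⇒  L[2][1]=3, U row2=(0, 0, 2, -3)
  row3 ← row3 − (-4)·row1  ⇒  L[3][1]=-4, U row3=(0, 0, 8, -13)

U[1][2] = 3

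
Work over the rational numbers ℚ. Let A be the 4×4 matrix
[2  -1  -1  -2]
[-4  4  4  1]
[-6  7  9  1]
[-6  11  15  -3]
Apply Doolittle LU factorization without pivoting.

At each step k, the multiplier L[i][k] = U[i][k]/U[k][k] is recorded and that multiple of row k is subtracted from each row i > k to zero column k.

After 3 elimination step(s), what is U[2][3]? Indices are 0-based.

Step 1: pivot at (0,0) is 2.
  row1 ← row1 − (-2)·row0  ⇒  L[1][0]=-2, U row1=(0, 2, 2, -3)
  row2 ← row2 − (-3)·row0  ⇒  L[2][0]=-3, U row2=(0, 4, 6, -5)
  row3 ← row3 − (-3)·row0  ⇒  L[3][0]=-3, U row3=(0, 8, 12, -9)
Step 2: pivot at (1,1) is 2.
  row2 ← row2 − (2)·row1  ⇒  L[2][1]=2, U row2=(0, 0, 2, 1)
  row3 ← row3 − (4)·row1  ⇒  L[3][1]=4, U row3=(0, 0, 4, 3)
Step 3: pivot at (2,2) is 2.
  row3 ← row3 − (2)·row2  ⇒  L[3][2]=2, U row3=(0, 0, 0, 1)

U[2][3] = 1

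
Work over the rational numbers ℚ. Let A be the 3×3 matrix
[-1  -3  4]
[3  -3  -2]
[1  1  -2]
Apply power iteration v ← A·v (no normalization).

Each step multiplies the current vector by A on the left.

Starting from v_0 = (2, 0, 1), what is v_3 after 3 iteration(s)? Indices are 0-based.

v_0 = (2, 0, 1).
v_1 = A·v_0 = (2, 4, 0).
v_2 = A·v_1 = (-14, -6, 6).
v_3 = A·v_2 = (56, -36, -32).

v_3 = (56, -36, -32)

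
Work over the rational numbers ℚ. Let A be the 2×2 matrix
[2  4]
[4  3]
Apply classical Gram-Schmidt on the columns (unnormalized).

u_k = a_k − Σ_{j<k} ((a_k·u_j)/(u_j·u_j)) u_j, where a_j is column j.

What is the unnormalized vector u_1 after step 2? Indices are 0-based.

u_1 = (2, -1)

Step 1: u_0 = a_0 = (2, 4).
Step 2: u_1 = a_1 − (1)·u_0 = (2, -1).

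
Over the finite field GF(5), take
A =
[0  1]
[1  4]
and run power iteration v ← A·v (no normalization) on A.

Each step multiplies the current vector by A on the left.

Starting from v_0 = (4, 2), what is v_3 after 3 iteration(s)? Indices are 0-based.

v_3 = (0, 2)

v_0 = (4, 2).
v_1 = A·v_0 = (2, 2).
v_2 = A·v_1 = (2, 0).
v_3 = A·v_2 = (0, 2).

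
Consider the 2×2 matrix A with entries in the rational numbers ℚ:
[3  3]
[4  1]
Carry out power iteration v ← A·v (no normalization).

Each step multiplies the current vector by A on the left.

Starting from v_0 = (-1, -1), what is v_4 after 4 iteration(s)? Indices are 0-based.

v_4 = (-1041, -905)

v_0 = (-1, -1).
v_1 = A·v_0 = (-6, -5).
v_2 = A·v_1 = (-33, -29).
v_3 = A·v_2 = (-186, -161).
v_4 = A·v_3 = (-1041, -905).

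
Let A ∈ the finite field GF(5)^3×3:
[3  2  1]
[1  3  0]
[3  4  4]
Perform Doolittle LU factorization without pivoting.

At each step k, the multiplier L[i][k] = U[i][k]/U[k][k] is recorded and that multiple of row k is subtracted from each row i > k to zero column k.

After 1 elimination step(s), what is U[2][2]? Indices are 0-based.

[col 0] pivot 3
  R1 -= 2*R0 → (0, 4, 3)  (L[1][0] := 2)
  R2 -= 1*R0 → (0, 2, 3)  (L[2][0] := 1)

U[2][2] = 3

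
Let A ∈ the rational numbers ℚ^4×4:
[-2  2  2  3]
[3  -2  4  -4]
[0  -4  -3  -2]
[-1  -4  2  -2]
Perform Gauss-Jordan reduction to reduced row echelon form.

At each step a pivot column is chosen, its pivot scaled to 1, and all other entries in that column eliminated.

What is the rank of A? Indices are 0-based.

[1] R0 /= -2  ⇒  (1, -1, -1, -3/2)
     R1 -= 3·R0  ⇒  (0, 1, 7, 1/2)
     R3 -= -1·R0  ⇒  (0, -5, 1, -7/2)
[2] R1 /= 1  ⇒  (0, 1, 7, 1/2)
     R0 -= -1·R1  ⇒  (1, 0, 6, -1)
     R2 -= -4·R1  ⇒  (0, 0, 25, 0)
     R3 -= -5·R1  ⇒  (0, 0, 36, -1)
[3] R2 /= 25  ⇒  (0, 0, 1, 0)
     R0 -= 6·R2  ⇒  (1, 0, 0, -1)
     R1 -= 7·R2  ⇒  (0, 1, 0, 1/2)
     R3 -= 36·R2  ⇒  (0, 0, 0, -1)
[4] R3 /= -1  ⇒  (0, 0, 0, 1)
     R0 -= -1·R3  ⇒  (1, 0, 0, 0)
     R1 -= 1/2·R3  ⇒  (0, 1, 0, 0)

rank = 4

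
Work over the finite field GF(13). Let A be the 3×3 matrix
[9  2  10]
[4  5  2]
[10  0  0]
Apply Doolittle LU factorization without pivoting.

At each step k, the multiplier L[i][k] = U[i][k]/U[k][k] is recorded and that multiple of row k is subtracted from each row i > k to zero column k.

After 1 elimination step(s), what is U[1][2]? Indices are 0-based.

U[1][2] = 12

k=0: U[0][0]=9
  eliminate (1,0): mult=12, new row 1: (0, 7, 12); set L[1][0]=12
  eliminate (2,0): mult=4, new row 2: (0, 5, 12); set L[2][0]=4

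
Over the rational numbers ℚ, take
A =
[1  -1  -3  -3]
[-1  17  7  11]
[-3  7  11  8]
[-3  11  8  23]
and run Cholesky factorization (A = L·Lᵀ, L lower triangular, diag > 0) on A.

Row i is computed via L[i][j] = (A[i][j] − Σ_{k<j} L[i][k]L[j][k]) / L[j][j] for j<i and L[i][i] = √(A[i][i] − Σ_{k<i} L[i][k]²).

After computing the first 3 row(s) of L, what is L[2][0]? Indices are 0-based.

Step 1: L[0][0] = √(1) = 1.
  L[1][0] = (-1) / L[0][0] = -1.
Step 2: L[1][1] = √(16) = 4.
  L[2][0] = (-3) / L[0][0] = -3.
  L[2][1] = (4) / L[1][1] = 1.
Step 3: L[2][2] = √(1) = 1.

L[2][0] = -3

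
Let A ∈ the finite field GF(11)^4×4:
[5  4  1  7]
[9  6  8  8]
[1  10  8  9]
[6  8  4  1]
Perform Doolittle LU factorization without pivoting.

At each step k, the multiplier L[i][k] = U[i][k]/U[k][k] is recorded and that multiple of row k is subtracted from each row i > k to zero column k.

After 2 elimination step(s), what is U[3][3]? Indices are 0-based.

U[3][3] = 6

Step 1: pivot at (0,0) is 5.
  row1 ← row1 − (4)·row0  ⇒  L[1][0]=4, U row1=(0, 1, 4, 2)
  row2 ← row2 − (9)·row0  ⇒  L[2][0]=9, U row2=(0, 7, 10, 1)
  row3 ← row3 − (10)·row0  ⇒  L[3][0]=10, U row3=(0, 1, 5, 8)
Step 2: pivot at (1,1) is 1.
  row2 ← row2 − (7)·row1  ⇒  L[2][1]=7, U row2=(0, 0, 4, 9)
  row3 ← row3 − (1)·row1  ⇒  L[3][1]=1, U row3=(0, 0, 1, 6)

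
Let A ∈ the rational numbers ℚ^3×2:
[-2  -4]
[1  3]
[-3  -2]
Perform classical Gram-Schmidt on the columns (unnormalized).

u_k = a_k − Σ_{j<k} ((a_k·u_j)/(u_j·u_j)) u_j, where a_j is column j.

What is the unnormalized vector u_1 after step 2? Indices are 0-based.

u_1 = (-11/7, 25/14, 23/14)

Step 1: u_0 = a_0 = (-2, 1, -3).
Step 2: u_1 = a_1 − (17/14)·u_0 = (-11/7, 25/14, 23/14).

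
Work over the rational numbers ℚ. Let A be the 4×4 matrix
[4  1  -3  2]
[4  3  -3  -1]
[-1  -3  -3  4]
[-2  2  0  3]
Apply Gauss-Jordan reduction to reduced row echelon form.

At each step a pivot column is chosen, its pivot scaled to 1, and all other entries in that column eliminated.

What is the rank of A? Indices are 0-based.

rank = 4

step 1: normalize row 0 (÷4) = (1, 1/4, -3/4, 1/2)
  row 1: subtract 4×row0 = (0, 2, 0, -3)
  row 2: subtract -1×row0 = (0, -11/4, -15/4, 9/2)
  row 3: subtract -2×row0 = (0, 5/2, -3/2, 4)
step 2: normalize row 1 (÷2) = (0, 1, 0, -3/2)
  row 0: subtract 1/4×row1 = (1, 0, -3/4, 7/8)
  row 2: subtract -11/4×row1 = (0, 0, -15/4, 3/8)
  row 3: subtract 5/2×row1 = (0, 0, -3/2, 31/4)
step 3: normalize row 2 (÷-15/4) = (0, 0, 1, -1/10)
  row 0: subtract -3/4×row2 = (1, 0, 0, 4/5)
  row 3: subtract -3/2×row2 = (0, 0, 0, 38/5)
step 4: normalize row 3 (÷38/5) = (0, 0, 0, 1)
  row 0: subtract 4/5×row3 = (1, 0, 0, 0)
  row 1: subtract -3/2×row3 = (0, 1, 0, 0)
  row 2: subtract -1/10×row3 = (0, 0, 1, 0)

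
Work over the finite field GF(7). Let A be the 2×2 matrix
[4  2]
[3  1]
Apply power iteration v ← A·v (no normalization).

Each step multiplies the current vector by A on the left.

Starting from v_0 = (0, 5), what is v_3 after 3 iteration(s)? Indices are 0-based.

v_3 = (4, 3)

v_0 = (0, 5).
v_1 = A·v_0 = (3, 5).
v_2 = A·v_1 = (1, 0).
v_3 = A·v_2 = (4, 3).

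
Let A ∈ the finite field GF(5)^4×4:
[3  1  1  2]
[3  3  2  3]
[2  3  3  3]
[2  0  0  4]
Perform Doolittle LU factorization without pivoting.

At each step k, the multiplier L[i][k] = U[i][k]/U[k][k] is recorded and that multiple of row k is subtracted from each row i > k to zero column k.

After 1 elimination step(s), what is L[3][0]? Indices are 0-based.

Step 1: pivot at (0,0) is 3.
  row1 ← row1 − (1)·row0  ⇒  L[1][0]=1, U row1=(0, 2, 1, 1)
  row2 ← row2 − (4)·row0  ⇒  L[2][0]=4, U row2=(0, 4, 4, 0)
  row3 ← row3 − (4)·row0  ⇒  L[3][0]=4, U row3=(0, 1, 1, 1)

L[3][0] = 4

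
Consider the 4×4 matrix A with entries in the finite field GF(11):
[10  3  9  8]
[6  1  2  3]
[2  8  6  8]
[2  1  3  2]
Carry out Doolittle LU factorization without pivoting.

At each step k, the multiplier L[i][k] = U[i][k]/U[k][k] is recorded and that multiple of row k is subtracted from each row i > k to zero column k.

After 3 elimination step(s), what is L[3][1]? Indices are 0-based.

k=0: U[0][0]=10
  eliminate (1,0): mult=5, new row 1: (0, 8, 1, 7); set L[1][0]=5
  eliminate (2,0): mult=9, new row 2: (0, 3, 2, 2); set L[2][0]=9
  eliminate (3,0): mult=9, new row 3: (0, 7, 10, 7); set L[3][0]=9
k=1: U[1][1]=8
  eliminate (2,1): mult=10, new row 2: (0, 0, 3, 9); set L[2][1]=10
  eliminate (3,1): mult=5, new row 3: (0, 0, 5, 5); set L[3][1]=5
k=2: U[2][2]=3
  eliminate (3,2): mult=9, new row 3: (0, 0, 0, 1); set L[3][2]=9

L[3][1] = 5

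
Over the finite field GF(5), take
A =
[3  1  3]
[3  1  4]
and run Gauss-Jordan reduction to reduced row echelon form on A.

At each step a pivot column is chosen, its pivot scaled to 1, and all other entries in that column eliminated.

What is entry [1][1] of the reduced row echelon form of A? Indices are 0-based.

M[1][1] = 0

[1] R0 /= 3  ⇒  (1, 2, 1)
     R1 -= 3·R0  ⇒  (0, 0, 1)
column 1 empty below row 1
[2] R1 /= 1  ⇒  (0, 0, 1)
     R0 -= 1·R1  ⇒  (1, 2, 0)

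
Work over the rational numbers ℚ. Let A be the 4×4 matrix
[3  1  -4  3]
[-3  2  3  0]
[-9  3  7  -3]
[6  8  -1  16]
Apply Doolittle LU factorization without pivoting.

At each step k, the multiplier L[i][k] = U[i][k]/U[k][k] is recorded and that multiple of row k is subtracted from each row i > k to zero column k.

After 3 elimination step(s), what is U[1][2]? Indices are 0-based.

k=0: U[0][0]=3
  eliminate (1,0): mult=-1, new row 1: (0, 3, -1, 3); set L[1][0]=-1
  eliminate (2,0): mult=-3, new row 2: (0, 6, -5, 6); set L[2][0]=-3
  eliminate (3,0): mult=2, new row 3: (0, 6, 7, 10); set L[3][0]=2
k=1: U[1][1]=3
  eliminate (2,1): mult=2, new row 2: (0, 0, -3, 0); set L[2][1]=2
  eliminate (3,1): mult=2, new row 3: (0, 0, 9, 4); set L[3][1]=2
k=2: U[2][2]=-3
  eliminate (3,2): mult=-3, new row 3: (0, 0, 0, 4); set L[3][2]=-3

U[1][2] = -1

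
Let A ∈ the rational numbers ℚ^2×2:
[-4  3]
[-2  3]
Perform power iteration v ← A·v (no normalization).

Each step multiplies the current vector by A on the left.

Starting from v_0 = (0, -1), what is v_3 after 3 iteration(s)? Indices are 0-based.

v_3 = (-21, -15)

v_0 = (0, -1).
v_1 = A·v_0 = (-3, -3).
v_2 = A·v_1 = (3, -3).
v_3 = A·v_2 = (-21, -15).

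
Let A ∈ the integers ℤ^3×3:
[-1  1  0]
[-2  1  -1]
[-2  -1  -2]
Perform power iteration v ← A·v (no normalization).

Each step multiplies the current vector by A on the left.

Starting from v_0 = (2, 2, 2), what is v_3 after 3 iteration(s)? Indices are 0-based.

v_0 = (2, 2, 2).
v_1 = A·v_0 = (0, -4, -10).
v_2 = A·v_1 = (-4, 6, 24).
v_3 = A·v_2 = (10, -10, -46).

v_3 = (10, -10, -46)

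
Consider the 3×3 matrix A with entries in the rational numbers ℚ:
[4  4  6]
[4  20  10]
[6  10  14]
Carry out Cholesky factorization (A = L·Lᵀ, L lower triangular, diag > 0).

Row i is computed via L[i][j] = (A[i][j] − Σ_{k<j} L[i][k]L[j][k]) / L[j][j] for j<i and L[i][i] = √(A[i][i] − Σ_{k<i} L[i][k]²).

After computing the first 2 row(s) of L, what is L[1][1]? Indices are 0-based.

Step 1: L[0][0] = √(4) = 2.
  L[1][0] = (4) / L[0][0] = 2.
Step 2: L[1][1] = √(16) = 4.

L[1][1] = 4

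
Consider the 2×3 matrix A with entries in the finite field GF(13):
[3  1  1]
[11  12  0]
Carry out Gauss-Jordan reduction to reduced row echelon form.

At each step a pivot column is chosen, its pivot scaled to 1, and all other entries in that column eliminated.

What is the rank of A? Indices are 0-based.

rank = 2

[1] R0 /= 3  ⇒  (1, 9, 9)
     R1 -= 11·R0  ⇒  (0, 4, 5)
[2] R1 /= 4  ⇒  (0, 1, 11)
     R0 -= 9·R1  ⇒  (1, 0, 1)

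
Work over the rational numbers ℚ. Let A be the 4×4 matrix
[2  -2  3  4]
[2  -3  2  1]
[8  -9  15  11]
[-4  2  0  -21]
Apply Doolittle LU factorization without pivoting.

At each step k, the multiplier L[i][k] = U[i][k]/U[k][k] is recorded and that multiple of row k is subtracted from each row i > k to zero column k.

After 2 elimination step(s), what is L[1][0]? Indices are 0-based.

L[1][0] = 1

k=0: U[0][0]=2
  eliminate (1,0): mult=1, new row 1: (0, -1, -1, -3); set L[1][0]=1
  eliminate (2,0): mult=4, new row 2: (0, -1, 3, -5); set L[2][0]=4
  eliminate (3,0): mult=-2, new row 3: (0, -2, 6, -13); set L[3][0]=-2
k=1: U[1][1]=-1
  eliminate (2,1): mult=1, new row 2: (0, 0, 4, -2); set L[2][1]=1
  eliminate (3,1): mult=2, new row 3: (0, 0, 8, -7); set L[3][1]=2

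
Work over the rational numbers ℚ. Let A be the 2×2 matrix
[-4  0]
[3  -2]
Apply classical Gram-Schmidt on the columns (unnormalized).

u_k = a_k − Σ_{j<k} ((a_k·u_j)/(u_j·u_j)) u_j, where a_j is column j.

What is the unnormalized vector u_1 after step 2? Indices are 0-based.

u_1 = (-24/25, -32/25)

Step 1: u_0 = a_0 = (-4, 3).
Step 2: u_1 = a_1 − (-6/25)·u_0 = (-24/25, -32/25).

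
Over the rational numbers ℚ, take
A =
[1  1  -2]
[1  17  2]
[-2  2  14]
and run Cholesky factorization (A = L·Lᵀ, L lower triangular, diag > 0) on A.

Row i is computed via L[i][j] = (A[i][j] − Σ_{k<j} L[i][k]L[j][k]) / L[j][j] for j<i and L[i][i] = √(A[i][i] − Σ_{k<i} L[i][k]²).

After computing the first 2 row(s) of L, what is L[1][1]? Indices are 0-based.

Step 1: L[0][0] = √(1) = 1.
  L[1][0] = (1) / L[0][0] = 1.
Step 2: L[1][1] = √(16) = 4.

L[1][1] = 4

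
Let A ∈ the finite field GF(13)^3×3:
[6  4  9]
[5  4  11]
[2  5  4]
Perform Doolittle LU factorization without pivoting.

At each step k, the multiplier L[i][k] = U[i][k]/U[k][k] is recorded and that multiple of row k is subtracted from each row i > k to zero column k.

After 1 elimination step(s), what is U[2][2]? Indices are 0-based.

[col 0] pivot 6
  R1 -= 3*R0 → (0, 5, 10)  (L[1][0] := 3)
  R2 -= 9*R0 → (0, 8, 1)  (L[2][0] := 9)

U[2][2] = 1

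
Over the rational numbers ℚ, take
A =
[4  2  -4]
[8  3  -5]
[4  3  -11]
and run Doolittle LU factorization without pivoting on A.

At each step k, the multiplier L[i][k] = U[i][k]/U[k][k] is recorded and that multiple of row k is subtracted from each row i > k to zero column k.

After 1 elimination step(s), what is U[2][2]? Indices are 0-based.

[col 0] pivot 4
  R1 -= 2*R0 → (0, -1, 3)  (L[1][0] := 2)
  R2 -= 1*R0 → (0, 1, -7)  (L[2][0] := 1)

U[2][2] = -7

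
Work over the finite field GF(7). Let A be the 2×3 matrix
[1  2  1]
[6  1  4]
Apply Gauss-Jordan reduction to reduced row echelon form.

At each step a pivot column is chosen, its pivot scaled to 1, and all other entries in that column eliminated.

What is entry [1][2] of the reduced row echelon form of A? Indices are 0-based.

step 1: normalize row 0 (÷1) = (1, 2, 1)
  row 1: subtract 6×row0 = (0, 3, 5)
step 2: normalize row 1 (÷3) = (0, 1, 4)
  row 0: subtract 2×row1 = (1, 0, 0)

M[1][2] = 4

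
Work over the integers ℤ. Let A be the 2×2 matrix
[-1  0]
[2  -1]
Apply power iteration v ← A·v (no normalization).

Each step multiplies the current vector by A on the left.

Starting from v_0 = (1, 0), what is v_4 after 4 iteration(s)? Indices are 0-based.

v_0 = (1, 0).
v_1 = A·v_0 = (-1, 2).
v_2 = A·v_1 = (1, -4).
v_3 = A·v_2 = (-1, 6).
v_4 = A·v_3 = (1, -8).

v_4 = (1, -8)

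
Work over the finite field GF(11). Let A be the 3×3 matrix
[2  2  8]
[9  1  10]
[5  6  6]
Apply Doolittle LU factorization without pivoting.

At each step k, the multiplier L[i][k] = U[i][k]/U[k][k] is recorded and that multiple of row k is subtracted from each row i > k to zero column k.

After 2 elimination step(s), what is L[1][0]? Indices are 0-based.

Step 1: pivot at (0,0) is 2.
  row1 ← row1 − (10)·row0  ⇒  L[1][0]=10, U row1=(0, 3, 7)
  row2 ← row2 − (8)·row0  ⇒  L[2][0]=8, U row2=(0, 1, 8)
Step 2: pivot at (1,1) is 3.
  row2 ← row2 − (4)·row1  ⇒  L[2][1]=4, U row2=(0, 0, 2)

L[1][0] = 10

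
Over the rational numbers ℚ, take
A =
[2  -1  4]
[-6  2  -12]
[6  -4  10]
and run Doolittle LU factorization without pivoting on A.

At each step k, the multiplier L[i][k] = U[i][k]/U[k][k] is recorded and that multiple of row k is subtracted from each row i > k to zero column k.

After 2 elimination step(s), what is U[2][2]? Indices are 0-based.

U[2][2] = -2

k=0: U[0][0]=2
  eliminate (1,0): mult=-3, new row 1: (0, -1, 0); set L[1][0]=-3
  eliminate (2,0): mult=3, new row 2: (0, -1, -2); set L[2][0]=3
k=1: U[1][1]=-1
  eliminate (2,1): mult=1, new row 2: (0, 0, -2); set L[2][1]=1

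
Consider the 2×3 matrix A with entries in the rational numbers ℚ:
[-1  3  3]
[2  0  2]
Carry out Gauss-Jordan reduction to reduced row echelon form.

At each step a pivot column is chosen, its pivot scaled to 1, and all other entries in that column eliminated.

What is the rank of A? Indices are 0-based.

pivot(0,0)=-1: scale R0 → (1, -3, -3)
  clear (1,0): R1 −= (2)R0 → (0, 6, 8)
pivot(1,1)=6: scale R1 → (0, 1, 4/3)
  clear (0,1): R0 −= (-3)R1 → (1, 0, 1)

rank = 2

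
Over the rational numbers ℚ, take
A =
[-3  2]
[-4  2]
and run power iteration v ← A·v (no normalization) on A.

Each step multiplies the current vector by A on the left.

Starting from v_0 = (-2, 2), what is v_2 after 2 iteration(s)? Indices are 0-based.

v_2 = (-6, -16)

v_0 = (-2, 2).
v_1 = A·v_0 = (10, 12).
v_2 = A·v_1 = (-6, -16).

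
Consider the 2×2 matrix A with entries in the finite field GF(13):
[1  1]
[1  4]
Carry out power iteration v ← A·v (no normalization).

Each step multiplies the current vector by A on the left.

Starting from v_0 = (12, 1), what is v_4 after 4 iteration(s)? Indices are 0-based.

v_0 = (12, 1).
v_1 = A·v_0 = (0, 3).
v_2 = A·v_1 = (3, 12).
v_3 = A·v_2 = (2, 12).
v_4 = A·v_3 = (1, 11).

v_4 = (1, 11)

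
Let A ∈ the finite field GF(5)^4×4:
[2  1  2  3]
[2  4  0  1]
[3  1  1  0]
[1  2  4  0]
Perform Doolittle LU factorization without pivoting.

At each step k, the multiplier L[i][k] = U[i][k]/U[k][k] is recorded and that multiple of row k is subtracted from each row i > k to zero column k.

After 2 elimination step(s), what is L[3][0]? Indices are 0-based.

k=0: U[0][0]=2
  eliminate (1,0): mult=1, new row 1: (0, 3, 3, 3); set L[1][0]=1
  eliminate (2,0): mult=4, new row 2: (0, 2, 3, 3); set L[2][0]=4
  eliminate (3,0): mult=3, new row 3: (0, 4, 3, 1); set L[3][0]=3
k=1: U[1][1]=3
  eliminate (2,1): mult=4, new row 2: (0, 0, 1, 1); set L[2][1]=4
  eliminate (3,1): mult=3, new row 3: (0, 0, 4, 2); set L[3][1]=3

L[3][0] = 3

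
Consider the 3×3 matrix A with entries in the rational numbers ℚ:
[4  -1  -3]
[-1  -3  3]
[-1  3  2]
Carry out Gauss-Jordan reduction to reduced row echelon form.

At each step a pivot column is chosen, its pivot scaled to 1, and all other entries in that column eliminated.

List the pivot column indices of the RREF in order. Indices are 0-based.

pivot(0,0)=4: scale R0 → (1, -1/4, -3/4)
  clear (1,0): R1 −= (-1)R0 → (0, -13/4, 9/4)
  clear (2,0): R2 −= (-1)R0 → (0, 11/4, 5/4)
pivot(1,1)=-13/4: scale R1 → (0, 1, -9/13)
  clear (0,1): R0 −= (-1/4)R1 → (1, 0, -12/13)
  clear (2,1): R2 −= (11/4)R1 → (0, 0, 41/13)
pivot(2,2)=41/13: scale R2 → (0, 0, 1)
  clear (0,2): R0 −= (-12/13)R2 → (1, 0, 0)
  clear (1,2): R1 −= (-9/13)R2 → (0, 1, 0)

pivot columns: 0, 1, 2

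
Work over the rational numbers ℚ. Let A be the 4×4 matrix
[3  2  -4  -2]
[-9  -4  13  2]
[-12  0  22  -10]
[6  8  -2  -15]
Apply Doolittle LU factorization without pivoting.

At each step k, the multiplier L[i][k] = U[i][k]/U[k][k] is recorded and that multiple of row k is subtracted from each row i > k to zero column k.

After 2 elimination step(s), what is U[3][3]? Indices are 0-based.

k=0: U[0][0]=3
  eliminate (1,0): mult=-3, new row 1: (0, 2, 1, -4); set L[1][0]=-3
  eliminate (2,0): mult=-4, new row 2: (0, 8, 6, -18); set L[2][0]=-4
  eliminate (3,0): mult=2, new row 3: (0, 4, 6, -11); set L[3][0]=2
k=1: U[1][1]=2
  eliminate (2,1): mult=4, new row 2: (0, 0, 2, -2); set L[2][1]=4
  eliminate (3,1): mult=2, new row 3: (0, 0, 4, -3); set L[3][1]=2

U[3][3] = -3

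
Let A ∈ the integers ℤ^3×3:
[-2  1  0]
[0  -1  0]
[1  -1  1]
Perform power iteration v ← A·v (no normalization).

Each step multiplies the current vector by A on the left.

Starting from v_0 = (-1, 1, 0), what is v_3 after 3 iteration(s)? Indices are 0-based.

v_0 = (-1, 1, 0).
v_1 = A·v_0 = (3, -1, -2).
v_2 = A·v_1 = (-7, 1, 2).
v_3 = A·v_2 = (15, -1, -6).

v_3 = (15, -1, -6)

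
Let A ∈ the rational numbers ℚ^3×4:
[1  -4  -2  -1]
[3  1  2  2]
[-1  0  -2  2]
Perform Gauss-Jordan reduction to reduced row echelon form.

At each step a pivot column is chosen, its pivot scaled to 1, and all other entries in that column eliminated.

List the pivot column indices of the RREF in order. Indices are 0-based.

step 1: normalize row 0 (÷1) = (1, -4, -2, -1)
  row 1: subtract 3×row0 = (0, 13, 8, 5)
  row 2: subtract -1×row0 = (0, -4, -4, 1)
step 2: normalize row 1 (÷13) = (0, 1, 8/13, 5/13)
  row 0: subtract -4×row1 = (1, 0, 6/13, 7/13)
  row 2: subtract -4×row1 = (0, 0, -20/13, 33/13)
step 3: normalize row 2 (÷-20/13) = (0, 0, 1, -33/20)
  row 0: subtract 6/13×row2 = (1, 0, 0, 13/10)
  row 1: subtract 8/13×row2 = (0, 1, 0, 7/5)

pivot columns: 0, 1, 2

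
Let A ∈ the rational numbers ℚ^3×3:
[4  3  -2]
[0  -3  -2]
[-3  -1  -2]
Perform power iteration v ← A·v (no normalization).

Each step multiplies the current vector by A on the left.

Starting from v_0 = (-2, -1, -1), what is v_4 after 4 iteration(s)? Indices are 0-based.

v_0 = (-2, -1, -1).
v_1 = A·v_0 = (-9, 5, 9).
v_2 = A·v_1 = (-39, -33, 4).
v_3 = A·v_2 = (-263, 91, 142).
v_4 = A·v_3 = (-1063, -557, 414).

v_4 = (-1063, -557, 414)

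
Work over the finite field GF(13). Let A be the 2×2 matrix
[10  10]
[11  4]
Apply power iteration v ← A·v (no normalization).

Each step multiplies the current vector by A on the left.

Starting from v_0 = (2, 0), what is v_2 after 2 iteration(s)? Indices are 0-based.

v_2 = (4, 9)

v_0 = (2, 0).
v_1 = A·v_0 = (7, 9).
v_2 = A·v_1 = (4, 9).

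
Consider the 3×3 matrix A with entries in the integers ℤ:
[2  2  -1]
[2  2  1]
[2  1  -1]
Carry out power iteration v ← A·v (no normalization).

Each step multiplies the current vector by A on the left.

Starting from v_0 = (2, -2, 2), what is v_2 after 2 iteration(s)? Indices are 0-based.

v_0 = (2, -2, 2).
v_1 = A·v_0 = (-2, 2, 0).
v_2 = A·v_1 = (0, 0, -2).

v_2 = (0, 0, -2)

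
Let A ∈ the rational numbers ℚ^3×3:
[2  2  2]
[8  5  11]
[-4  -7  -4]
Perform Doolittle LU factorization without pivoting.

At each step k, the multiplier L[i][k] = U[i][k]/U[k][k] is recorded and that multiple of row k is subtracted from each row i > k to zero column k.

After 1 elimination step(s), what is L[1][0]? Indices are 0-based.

[col 0] pivot 2
  R1 -= 4*R0 → (0, -3, 3)  (L[1][0] := 4)
  R2 -= -2*R0 → (0, -3, 0)  (L[2][0] := -2)

L[1][0] = 4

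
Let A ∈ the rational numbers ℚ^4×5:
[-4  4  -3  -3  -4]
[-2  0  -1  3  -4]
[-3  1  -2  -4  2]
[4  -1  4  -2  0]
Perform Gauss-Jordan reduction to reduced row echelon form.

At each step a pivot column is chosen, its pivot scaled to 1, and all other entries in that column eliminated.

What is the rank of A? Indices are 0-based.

step 1: normalize row 0 (÷-4) = (1, -1, 3/4, 3/4, 1)
  row 1: subtract -2×row0 = (0, -2, 1/2, 9/2, -2)
  row 2: subtract -3×row0 = (0, -2, 1/4, -7/4, 5)
  row 3: subtract 4×row0 = (0, 3, 1, -5, -4)
step 2: normalize row 1 (÷-2) = (0, 1, -1/4, -9/4, 1)
  row 0: subtract -1×row1 = (1, 0, 1/2, -3/2, 2)
  row 2: subtract -2×row1 = (0, 0, -1/4, -25/4, 7)
  row 3: subtract 3×row1 = (0, 0, 7/4, 7/4, -7)
step 3: normalize row 2 (÷-1/4) = (0, 0, 1, 25, -28)
  row 0: subtract 1/2×row2 = (1, 0, 0, -14, 16)
  row 1: subtract -1/4×row2 = (0, 1, 0, 4, -6)
  row 3: subtract 7/4×row2 = (0, 0, 0, -42, 42)
step 4: normalize row 3 (÷-42) = (0, 0, 0, 1, -1)
  row 0: subtract -14×row3 = (1, 0, 0, 0, 2)
  row 1: subtract 4×row3 = (0, 1, 0, 0, -2)
  row 2: subtract 25×row3 = (0, 0, 1, 0, -3)

rank = 4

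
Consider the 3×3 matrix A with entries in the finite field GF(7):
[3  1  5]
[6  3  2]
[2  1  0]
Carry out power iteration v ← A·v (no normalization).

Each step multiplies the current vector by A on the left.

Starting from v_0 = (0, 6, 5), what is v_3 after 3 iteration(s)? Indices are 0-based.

v_3 = (2, 0, 3)

v_0 = (0, 6, 5).
v_1 = A·v_0 = (3, 0, 6).
v_2 = A·v_1 = (4, 2, 6).
v_3 = A·v_2 = (2, 0, 3).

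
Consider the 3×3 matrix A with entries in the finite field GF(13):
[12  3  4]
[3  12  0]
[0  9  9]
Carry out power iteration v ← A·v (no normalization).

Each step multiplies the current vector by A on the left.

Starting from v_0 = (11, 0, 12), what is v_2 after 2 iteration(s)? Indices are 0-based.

v_2 = (0, 0, 8)

v_0 = (11, 0, 12).
v_1 = A·v_0 = (11, 7, 4).
v_2 = A·v_1 = (0, 0, 8).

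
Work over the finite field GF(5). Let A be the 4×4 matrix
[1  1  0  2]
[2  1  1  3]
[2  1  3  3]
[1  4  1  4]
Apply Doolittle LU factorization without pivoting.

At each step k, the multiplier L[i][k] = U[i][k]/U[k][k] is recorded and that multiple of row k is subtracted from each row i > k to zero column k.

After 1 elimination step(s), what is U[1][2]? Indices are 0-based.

U[1][2] = 1

Step 1: pivot at (0,0) is 1.
  row1 ← row1 − (2)·row0  ⇒  L[1][0]=2, U row1=(0, 4, 1, 4)
  row2 ← row2 − (2)·row0  ⇒  L[2][0]=2, U row2=(0, 4, 3, 4)
  row3 ← row3 − (1)·row0  ⇒  L[3][0]=1, U row3=(0, 3, 1, 2)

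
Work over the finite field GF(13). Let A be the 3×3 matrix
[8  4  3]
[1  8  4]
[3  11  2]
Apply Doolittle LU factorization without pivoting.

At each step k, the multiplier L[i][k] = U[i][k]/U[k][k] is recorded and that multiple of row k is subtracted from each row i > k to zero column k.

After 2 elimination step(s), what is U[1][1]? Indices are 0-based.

U[1][1] = 1

[col 0] pivot 8
  R1 -= 5*R0 → (0, 1, 2)  (L[1][0] := 5)
  R2 -= 2*R0 → (0, 3, 9)  (L[2][0] := 2)
[col 1] pivot 1
  R2 -= 3*R1 → (0, 0, 3)  (L[2][1] := 3)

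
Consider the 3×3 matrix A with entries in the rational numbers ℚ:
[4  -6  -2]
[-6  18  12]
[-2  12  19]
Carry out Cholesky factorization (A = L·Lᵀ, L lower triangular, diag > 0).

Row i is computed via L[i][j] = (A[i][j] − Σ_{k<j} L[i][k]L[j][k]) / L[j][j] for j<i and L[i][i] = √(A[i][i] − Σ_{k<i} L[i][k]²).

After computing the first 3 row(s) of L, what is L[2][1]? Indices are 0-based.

Step 1: L[0][0] = √(4) = 2.
  L[1][0] = (-6) / L[0][0] = -3.
Step 2: L[1][1] = √(9) = 3.
  L[2][0] = (-2) / L[0][0] = -1.
  L[2][1] = (9) / L[1][1] = 3.
Step 3: L[2][2] = √(9) = 3.

L[2][1] = 3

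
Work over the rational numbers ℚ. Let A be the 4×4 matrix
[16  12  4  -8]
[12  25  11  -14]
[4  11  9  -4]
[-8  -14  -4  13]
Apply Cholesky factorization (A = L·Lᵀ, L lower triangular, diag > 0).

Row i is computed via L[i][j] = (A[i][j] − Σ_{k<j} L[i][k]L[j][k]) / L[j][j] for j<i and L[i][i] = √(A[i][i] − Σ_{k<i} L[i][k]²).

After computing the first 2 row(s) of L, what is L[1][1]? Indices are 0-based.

L[1][1] = 4

Step 1: L[0][0] = √(16) = 4.
  L[1][0] = (12) / L[0][0] = 3.
Step 2: L[1][1] = √(16) = 4.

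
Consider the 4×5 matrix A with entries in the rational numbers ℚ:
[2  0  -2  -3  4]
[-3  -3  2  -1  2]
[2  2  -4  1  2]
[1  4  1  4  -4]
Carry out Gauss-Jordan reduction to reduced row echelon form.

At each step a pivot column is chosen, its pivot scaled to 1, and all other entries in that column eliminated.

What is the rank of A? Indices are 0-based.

pivot(0,0)=2: scale R0 → (1, 0, -1, -3/2, 2)
  clear (1,0): R1 −= (-3)R0 → (0, -3, -1, -11/2, 8)
  clear (2,0): R2 −= (2)R0 → (0, 2, -2, 4, -2)
  clear (3,0): R3 −= (1)R0 → (0, 4, 2, 11/2, -6)
pivot(1,1)=-3: scale R1 → (0, 1, 1/3, 11/6, -8/3)
  clear (2,1): R2 −= (2)R1 → (0, 0, -8/3, 1/3, 10/3)
  clear (3,1): R3 −= (4)R1 → (0, 0, 2/3, -11/6, 14/3)
pivot(2,2)=-8/3: scale R2 → (0, 0, 1, -1/8, -5/4)
  clear (0,2): R0 −= (-1)R2 → (1, 0, 0, -13/8, 3/4)
  clear (1,2): R1 −= (1/3)R2 → (0, 1, 0, 15/8, -9/4)
  clear (3,2): R3 −= (2/3)R2 → (0, 0, 0, -7/4, 11/2)
pivot(3,3)=-7/4: scale R3 → (0, 0, 0, 1, -22/7)
  clear (0,3): R0 −= (-13/8)R3 → (1, 0, 0, 0, -61/14)
  clear (1,3): R1 −= (15/8)R3 → (0, 1, 0, 0, 51/14)
  clear (2,3): R2 −= (-1/8)R3 → (0, 0, 1, 0, -23/14)

rank = 4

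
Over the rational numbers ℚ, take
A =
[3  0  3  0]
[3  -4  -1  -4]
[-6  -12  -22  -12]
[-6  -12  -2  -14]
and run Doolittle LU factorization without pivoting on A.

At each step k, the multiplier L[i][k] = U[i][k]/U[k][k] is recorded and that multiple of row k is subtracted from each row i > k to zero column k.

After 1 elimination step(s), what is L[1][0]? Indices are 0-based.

L[1][0] = 1

[col 0] pivot 3
  R1 -= 1*R0 → (0, -4, -4, -4)  (L[1][0] := 1)
  R2 -= -2*R0 → (0, -12, -16, -12)  (L[2][0] := -2)
  R3 -= -2*R0 → (0, -12, 4, -14)  (L[3][0] := -2)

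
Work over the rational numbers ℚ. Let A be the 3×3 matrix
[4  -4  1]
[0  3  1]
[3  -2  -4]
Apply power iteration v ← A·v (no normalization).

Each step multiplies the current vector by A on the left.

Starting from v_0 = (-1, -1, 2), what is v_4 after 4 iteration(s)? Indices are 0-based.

v_0 = (-1, -1, 2).
v_1 = A·v_0 = (2, -1, -9).
v_2 = A·v_1 = (3, -12, 44).
v_3 = A·v_2 = (104, 8, -143).
v_4 = A·v_3 = (241, -119, 868).

v_4 = (241, -119, 868)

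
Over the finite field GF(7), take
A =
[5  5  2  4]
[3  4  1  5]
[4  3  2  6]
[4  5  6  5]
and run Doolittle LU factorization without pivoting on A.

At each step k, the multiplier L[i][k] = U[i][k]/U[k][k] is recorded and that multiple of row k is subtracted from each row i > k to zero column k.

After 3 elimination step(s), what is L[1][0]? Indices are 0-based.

k=0: U[0][0]=5
  eliminate (1,0): mult=2, new row 1: (0, 1, 4, 4); set L[1][0]=2
  eliminate (2,0): mult=5, new row 2: (0, 6, 6, 0); set L[2][0]=5
  eliminate (3,0): mult=5, new row 3: (0, 1, 3, 6); set L[3][0]=5
k=1: U[1][1]=1
  eliminate (2,1): mult=6, new row 2: (0, 0, 3, 4); set L[2][1]=6
  eliminate (3,1): mult=1, new row 3: (0, 0, 6, 2); set L[3][1]=1
k=2: U[2][2]=3
  eliminate (3,2): mult=2, new row 3: (0, 0, 0, 1); set L[3][2]=2

L[1][0] = 2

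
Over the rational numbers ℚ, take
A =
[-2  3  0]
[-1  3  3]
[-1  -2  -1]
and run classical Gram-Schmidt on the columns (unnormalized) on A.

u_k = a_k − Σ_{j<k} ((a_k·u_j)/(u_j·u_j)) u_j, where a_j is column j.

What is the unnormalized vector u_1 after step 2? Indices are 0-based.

Step 1: u_0 = a_0 = (-2, -1, -1).
Step 2: u_1 = a_1 − (-7/6)·u_0 = (2/3, 11/6, -19/6).

u_1 = (2/3, 11/6, -19/6)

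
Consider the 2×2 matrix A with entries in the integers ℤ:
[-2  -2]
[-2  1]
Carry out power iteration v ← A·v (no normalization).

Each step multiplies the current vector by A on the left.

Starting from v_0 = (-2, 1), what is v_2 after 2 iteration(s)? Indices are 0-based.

v_2 = (-14, 1)

v_0 = (-2, 1).
v_1 = A·v_0 = (2, 5).
v_2 = A·v_1 = (-14, 1).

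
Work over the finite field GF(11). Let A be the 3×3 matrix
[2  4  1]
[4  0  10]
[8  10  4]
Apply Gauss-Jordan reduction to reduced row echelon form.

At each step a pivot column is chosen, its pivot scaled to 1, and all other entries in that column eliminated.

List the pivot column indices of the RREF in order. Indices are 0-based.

pivot columns: 0, 1, 2

step 1: normalize row 0 (÷2) = (1, 2, 6)
  row 1: subtract 4×row0 = (0, 3, 8)
  row 2: subtract 8×row0 = (0, 5, 0)
step 2: normalize row 1 (÷3) = (0, 1, 10)
  row 0: subtract 2×row1 = (1, 0, 8)
  row 2: subtract 5×row1 = (0, 0, 5)
step 3: normalize row 2 (÷5) = (0, 0, 1)
  row 0: subtract 8×row2 = (1, 0, 0)
  row 1: subtract 10×row2 = (0, 1, 0)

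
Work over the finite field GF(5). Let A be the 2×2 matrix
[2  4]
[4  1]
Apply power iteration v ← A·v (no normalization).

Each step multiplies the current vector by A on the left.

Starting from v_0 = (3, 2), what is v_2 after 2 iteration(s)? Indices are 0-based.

v_0 = (3, 2).
v_1 = A·v_0 = (4, 4).
v_2 = A·v_1 = (4, 0).

v_2 = (4, 0)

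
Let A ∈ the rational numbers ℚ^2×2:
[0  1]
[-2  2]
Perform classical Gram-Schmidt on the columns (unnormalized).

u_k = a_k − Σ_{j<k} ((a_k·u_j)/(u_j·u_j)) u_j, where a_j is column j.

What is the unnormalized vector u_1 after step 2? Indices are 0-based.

Step 1: u_0 = a_0 = (0, -2).
Step 2: u_1 = a_1 − (-1)·u_0 = (1, 0).

u_1 = (1, 0)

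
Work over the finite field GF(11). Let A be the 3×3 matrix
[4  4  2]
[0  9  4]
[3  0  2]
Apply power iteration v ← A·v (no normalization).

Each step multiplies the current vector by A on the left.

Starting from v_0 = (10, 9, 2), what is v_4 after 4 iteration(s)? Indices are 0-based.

v_4 = (5, 4, 7)

v_0 = (10, 9, 2).
v_1 = A·v_0 = (3, 1, 1).
v_2 = A·v_1 = (7, 2, 0).
v_3 = A·v_2 = (3, 7, 10).
v_4 = A·v_3 = (5, 4, 7).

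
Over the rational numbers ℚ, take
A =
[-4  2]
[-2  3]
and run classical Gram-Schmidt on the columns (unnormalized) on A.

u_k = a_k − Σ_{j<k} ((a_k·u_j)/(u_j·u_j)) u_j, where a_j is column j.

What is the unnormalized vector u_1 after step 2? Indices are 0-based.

u_1 = (-4/5, 8/5)

Step 1: u_0 = a_0 = (-4, -2).
Step 2: u_1 = a_1 − (-7/10)·u_0 = (-4/5, 8/5).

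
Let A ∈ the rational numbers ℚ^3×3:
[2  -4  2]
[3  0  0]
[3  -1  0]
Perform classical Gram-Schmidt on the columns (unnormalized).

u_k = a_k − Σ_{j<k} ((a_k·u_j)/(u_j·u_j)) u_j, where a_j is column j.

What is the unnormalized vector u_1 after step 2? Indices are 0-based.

u_1 = (-3, 3/2, 1/2)

Step 1: u_0 = a_0 = (2, 3, 3).
Step 2: u_1 = a_1 − (-1/2)·u_0 = (-3, 3/2, 1/2).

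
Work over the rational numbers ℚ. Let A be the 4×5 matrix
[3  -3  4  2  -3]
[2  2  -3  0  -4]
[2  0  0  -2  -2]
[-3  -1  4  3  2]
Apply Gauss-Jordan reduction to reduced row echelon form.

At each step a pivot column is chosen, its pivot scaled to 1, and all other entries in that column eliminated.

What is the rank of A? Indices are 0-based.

rank = 4

step 1: normalize row 0 (÷3) = (1, -1, 4/3, 2/3, -1)
  row 1: subtract 2×row0 = (0, 4, -17/3, -4/3, -2)
  row 2: subtract 2×row0 = (0, 2, -8/3, -10/3, 0)
  row 3: subtract -3×row0 = (0, -4, 8, 5, -1)
step 2: normalize row 1 (÷4) = (0, 1, -17/12, -1/3, -1/2)
  row 0: subtract -1×row1 = (1, 0, -1/12, 1/3, -3/2)
  row 2: subtract 2×row1 = (0, 0, 1/6, -8/3, 1)
  row 3: subtract -4×row1 = (0, 0, 7/3, 11/3, -3)
step 3: normalize row 2 (÷1/6) = (0, 0, 1, -16, 6)
  row 0: subtract -1/12×row2 = (1, 0, 0, -1, -1)
  row 1: subtract -17/12×row2 = (0, 1, 0, -23, 8)
  row 3: subtract 7/3×row2 = (0, 0, 0, 41, -17)
step 4: normalize row 3 (÷41) = (0, 0, 0, 1, -17/41)
  row 0: subtract -1×row3 = (1, 0, 0, 0, -58/41)
  row 1: subtract -23×row3 = (0, 1, 0, 0, -63/41)
  row 2: subtract -16×row3 = (0, 0, 1, 0, -26/41)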